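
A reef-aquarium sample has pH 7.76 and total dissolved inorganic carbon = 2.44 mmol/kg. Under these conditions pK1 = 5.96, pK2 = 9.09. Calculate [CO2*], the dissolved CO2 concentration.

[CO2*] = 0.0364 mmol/kg

α₀ = 1 / (1 + K1/[H⁺] + K1K2/[H⁺]²) = 1 / (1 + 10^+1.80 + 10^+0.47)
   = 1 / (1 + 63.096 + 2.9512) = 1/67.047 = 0.01491
[CO2*] = α₀ × DIC = 0.01491 × 2.44 = 0.0364 mmol/kg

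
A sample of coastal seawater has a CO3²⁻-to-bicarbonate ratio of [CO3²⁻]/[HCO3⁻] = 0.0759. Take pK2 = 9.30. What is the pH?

From K2 = [H⁺][CO3²⁻]/[HCO3⁻]:  pH = pK2 + log₁₀([CO3²⁻]/[HCO3⁻])
log₁₀(0.0759) = -1.120
pH = 9.30 + (-1.120) = 8.18

pH = 8.18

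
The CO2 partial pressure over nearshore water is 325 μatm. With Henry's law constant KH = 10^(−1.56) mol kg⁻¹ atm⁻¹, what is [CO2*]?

KH = 10^(−1.56) = 2.754×10^-2 mol kg⁻¹ atm⁻¹
[CO2*] = KH · pCO2 = 2.754×10^-2 × 325×10^-6 atm = 8.95×10^-6 mol/kg

[CO2*] = 8.95 μmol/kg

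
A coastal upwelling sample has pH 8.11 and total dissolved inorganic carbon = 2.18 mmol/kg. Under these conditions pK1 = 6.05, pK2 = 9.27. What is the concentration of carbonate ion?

[CO3²⁻] = 0.140 mmol/kg

α₂ = 1 / (1 + [H⁺]/K2 + [H⁺]²/(K1K2)) = 1 / (1 + 10^+1.16 + 10^-0.90)
   = 1 / (1 + 14.454 + 0.12589) = 1/15.580 = 0.06418
[CO3²⁻] = α₂ × DIC = 0.06418 × 2.18 = 0.140 mmol/kg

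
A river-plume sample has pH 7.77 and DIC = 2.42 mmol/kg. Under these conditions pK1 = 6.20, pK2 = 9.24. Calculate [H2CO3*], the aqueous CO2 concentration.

α₀ = 1 / (1 + K1/[H⁺] + K1K2/[H⁺]²) = 1 / (1 + 10^+1.57 + 10^+0.10)
   = 1 / (1 + 37.154 + 1.2589) = 1/39.412 = 0.02537
[CO2*] = α₀ × DIC = 0.02537 × 2.42 = 0.0614 mmol/kg

[CO2*] = 0.0614 mmol/kg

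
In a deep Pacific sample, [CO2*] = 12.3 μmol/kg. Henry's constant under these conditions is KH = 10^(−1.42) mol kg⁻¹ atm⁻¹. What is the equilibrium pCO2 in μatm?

KH = 10^(−1.42) = 3.802×10^-2 mol kg⁻¹ atm⁻¹
pCO2 = [CO2*]/KH = 12.3×10^-6 / 3.802×10^-2 = 3.24×10^-4 atm = 324 μatm

pCO2 = 324 μatm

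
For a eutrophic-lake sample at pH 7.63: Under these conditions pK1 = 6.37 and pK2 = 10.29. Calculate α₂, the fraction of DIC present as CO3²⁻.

α₂ = 0.00207

α₂ = 1 / (1 + [H⁺]/K2 + [H⁺]²/(K1K2)) = 1 / (1 + 10^+2.66 + 10^+1.40)
   = 1 / (1 + 457.09 + 25.119) = 1/483.21 = 0.002070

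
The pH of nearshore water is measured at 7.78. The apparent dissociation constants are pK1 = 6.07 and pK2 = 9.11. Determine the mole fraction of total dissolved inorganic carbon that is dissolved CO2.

α₀ = 1 / (1 + K1/[H⁺] + K1K2/[H⁺]²) = 1 / (1 + 10^+1.71 + 10^+0.38)
   = 1 / (1 + 51.286 + 2.3988) = 1/54.685 = 0.01829

α₀ = 0.0183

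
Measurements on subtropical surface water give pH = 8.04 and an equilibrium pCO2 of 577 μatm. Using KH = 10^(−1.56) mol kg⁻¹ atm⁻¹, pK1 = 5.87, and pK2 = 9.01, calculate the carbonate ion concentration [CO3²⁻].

[CO3²⁻] = 0.252 mmol/kg

[CO2*] = KH · pCO2 = 10^(−1.56) × 577×10^-6 = 1.589×10^-5 mol/kg
α₀ = 1/(1 + K1/[H⁺] + K1K2/[H⁺]²) = 1/(1 + 10^+2.17 + 10^+1.20) = 0.006069
DIC = [CO2*]/α₀ = 1.589×10^-5 / 0.006069 = 2.618 mmol/kg
[CO3²⁻] = α₂·DIC; α₂ = 0.09619, so [CO3²⁻] = 0.09619 × 2.618 = 0.252 mmol/kg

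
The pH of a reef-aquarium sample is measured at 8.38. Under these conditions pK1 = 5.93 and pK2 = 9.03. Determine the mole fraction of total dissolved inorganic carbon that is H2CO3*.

α₀ = 0.00289

α₀ = 1 / (1 + K1/[H⁺] + K1K2/[H⁺]²) = 1 / (1 + 10^+2.45 + 10^+1.80)
   = 1 / (1 + 281.84 + 63.096) = 1/345.93 = 0.002891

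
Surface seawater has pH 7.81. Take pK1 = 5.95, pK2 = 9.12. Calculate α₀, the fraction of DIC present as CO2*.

α₀ = 1 / (1 + K1/[H⁺] + K1K2/[H⁺]²) = 1 / (1 + 10^+1.86 + 10^+0.55)
   = 1 / (1 + 72.444 + 3.5481) = 1/76.992 = 0.01299

α₀ = 0.0130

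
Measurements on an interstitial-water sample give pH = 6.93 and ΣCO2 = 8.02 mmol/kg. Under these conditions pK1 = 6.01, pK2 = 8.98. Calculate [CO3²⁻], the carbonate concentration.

α₂ = 1 / (1 + [H⁺]/K2 + [H⁺]²/(K1K2)) = 1 / (1 + 10^+2.05 + 10^+1.13)
   = 1 / (1 + 112.20 + 13.490) = 1/126.69 = 0.007893
[CO3²⁻] = α₂ × DIC = 0.007893 × 8.02 = 0.0633 mmol/kg

[CO3²⁻] = 0.0633 mmol/kg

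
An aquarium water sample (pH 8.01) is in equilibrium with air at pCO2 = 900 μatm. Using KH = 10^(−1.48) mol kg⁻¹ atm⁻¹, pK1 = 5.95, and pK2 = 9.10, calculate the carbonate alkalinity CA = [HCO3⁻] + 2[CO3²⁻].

CA = 3.98 mmol/kg

[CO2*] = KH · pCO2 = 10^(−1.48) × 900×10^-6 = 2.980×10^-5 mol/kg
α₀ = 1/(1 + K1/[H⁺] + K1K2/[H⁺]²) = 1/(1 + 10^+2.06 + 10^+0.97) = 0.007991
DIC = [CO2*]/α₀ = 2.980×10^-5 / 0.007991 = 3.730 mmol/kg
CA = (α₁ + 2α₂)·DIC = (0.9174 + 2×0.07457) × 3.730 = 3.98 mmol/kg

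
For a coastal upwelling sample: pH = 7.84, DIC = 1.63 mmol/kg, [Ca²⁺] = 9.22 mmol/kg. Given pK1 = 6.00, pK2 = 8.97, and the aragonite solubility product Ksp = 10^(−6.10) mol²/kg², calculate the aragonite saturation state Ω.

α₂ = 1 / (1 + [H⁺]/K2 + [H⁺]²/(K1K2)) = 1 / (1 + 10^+1.13 + 10^-0.71)
   = 1 / (1 + 13.490 + 0.19498) = 1/14.685 = 0.06810
[CO3²⁻] = α₂ × DIC = 0.06810 × 1.63 = 0.1110 mmol/kg
Ksp = 10^(−6.10) = 7.943×10^-7
Ω = [Ca²⁺][CO3²⁻]/Ksp = (9.22×10^-3)(1.110×10^-4) / 7.943×10^-7 = 1.29

Ω = 1.29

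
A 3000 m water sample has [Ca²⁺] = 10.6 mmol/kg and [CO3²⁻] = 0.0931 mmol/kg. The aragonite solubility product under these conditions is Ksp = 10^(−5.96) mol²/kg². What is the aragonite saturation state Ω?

Ksp = 10^(−5.96) = 1.096×10^-6
Ω = [Ca²⁺][CO3²⁻]/Ksp = (10.6×10^-3)(0.0931×10^-3) / 1.096×10^-6 = 0.900

Ω = 0.900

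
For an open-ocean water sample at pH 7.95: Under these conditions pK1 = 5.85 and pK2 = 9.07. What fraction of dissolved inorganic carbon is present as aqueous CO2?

α₀ = 1 / (1 + K1/[H⁺] + K1K2/[H⁺]²) = 1 / (1 + 10^+2.10 + 10^+0.98)
   = 1 / (1 + 125.89 + 9.5499) = 1/136.44 = 0.007329

α₀ = 0.00733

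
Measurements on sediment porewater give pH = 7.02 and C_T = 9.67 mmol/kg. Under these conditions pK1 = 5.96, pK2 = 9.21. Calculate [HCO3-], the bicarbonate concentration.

[HCO3⁻] = 8.84 mmol/kg

α₁ = 1 / (1 + [H⁺]/K1 + K2/[H⁺]) = 1 / (1 + 10^-1.06 + 10^-2.19)
   = 1 / (1 + 0.087096 + 0.0064565) = 1/1.0936 = 0.9145
[HCO3⁻] = α₁ × DIC = 0.9145 × 9.67 = 8.84 mmol/kg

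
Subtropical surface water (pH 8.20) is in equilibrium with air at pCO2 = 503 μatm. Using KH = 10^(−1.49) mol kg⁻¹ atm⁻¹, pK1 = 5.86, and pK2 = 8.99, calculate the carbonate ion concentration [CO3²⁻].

[CO3²⁻] = 0.578 mmol/kg

[CO2*] = KH · pCO2 = 10^(−1.49) × 503×10^-6 = 1.628×10^-5 mol/kg
α₀ = 1/(1 + K1/[H⁺] + K1K2/[H⁺]²) = 1/(1 + 10^+2.34 + 10^+1.55) = 0.003918
DIC = [CO2*]/α₀ = 1.628×10^-5 / 0.003918 = 4.155 mmol/kg
[CO3²⁻] = α₂·DIC; α₂ = 0.1390, so [CO3²⁻] = 0.1390 × 4.155 = 0.578 mmol/kg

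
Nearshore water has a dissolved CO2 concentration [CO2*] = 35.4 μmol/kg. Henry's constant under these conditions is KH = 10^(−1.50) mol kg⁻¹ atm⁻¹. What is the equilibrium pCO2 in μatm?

KH = 10^(−1.50) = 3.162×10^-2 mol kg⁻¹ atm⁻¹
pCO2 = [CO2*]/KH = 35.4×10^-6 / 3.162×10^-2 = 1.12×10^-3 atm = 1120 μatm

pCO2 = 1120 μatm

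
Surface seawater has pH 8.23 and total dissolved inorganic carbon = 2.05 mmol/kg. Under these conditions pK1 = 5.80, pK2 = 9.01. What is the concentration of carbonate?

α₂ = 1 / (1 + [H⁺]/K2 + [H⁺]²/(K1K2)) = 1 / (1 + 10^+0.78 + 10^-1.65)
   = 1 / (1 + 6.0256 + 0.022387) = 1/7.0480 = 0.1419
[CO3²⁻] = α₂ × DIC = 0.1419 × 2.05 = 0.291 mmol/kg

[CO3²⁻] = 0.291 mmol/kg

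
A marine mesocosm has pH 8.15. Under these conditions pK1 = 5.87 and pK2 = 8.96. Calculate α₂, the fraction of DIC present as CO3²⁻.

α₂ = 0.134

α₂ = 1 / (1 + [H⁺]/K2 + [H⁺]²/(K1K2)) = 1 / (1 + 10^+0.81 + 10^-1.47)
   = 1 / (1 + 6.4565 + 0.033884) = 1/7.4904 = 0.1335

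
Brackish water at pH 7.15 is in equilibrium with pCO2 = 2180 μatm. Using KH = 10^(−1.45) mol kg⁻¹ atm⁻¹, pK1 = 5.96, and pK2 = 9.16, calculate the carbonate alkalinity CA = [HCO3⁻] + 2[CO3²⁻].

[CO2*] = KH · pCO2 = 10^(−1.45) × 2180×10^-6 = 7.735×10^-5 mol/kg
α₀ = 1/(1 + K1/[H⁺] + K1K2/[H⁺]²) = 1/(1 + 10^+1.19 + 10^-0.82) = 0.06010
DIC = [CO2*]/α₀ = 7.735×10^-5 / 0.06010 = 1.287 mmol/kg
CA = (α₁ + 2α₂)·DIC = (0.9308 + 2×0.009096) × 1.287 = 1.22 mmol/kg

CA = 1.22 mmol/kg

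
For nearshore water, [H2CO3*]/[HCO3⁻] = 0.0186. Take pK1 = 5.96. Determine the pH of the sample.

pH = 7.69

From K1 = [H⁺][HCO3⁻]/[H2CO3*]:  pH = pK1 − log₁₀([H2CO3*]/[HCO3⁻])
log₁₀(0.0186) = -1.730
pH = 5.96 − (-1.730) = 7.69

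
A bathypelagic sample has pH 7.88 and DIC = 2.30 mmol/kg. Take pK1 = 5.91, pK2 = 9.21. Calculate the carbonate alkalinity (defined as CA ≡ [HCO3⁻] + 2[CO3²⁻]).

CA = [HCO3⁻] + 2[CO3²⁻] = (α₁ + 2α₂)·DIC
At pH 7.88: [H⁺]/K1 = 10^-1.97 = 0.010715, K2/[H⁺] = 10^-1.33 = 0.046774
α₁ = 1/(1 + 0.010715 + 0.046774) = 1/1.0575 = 0.9456; α₂ = α₁·K2/[H⁺] = 0.04423
α₁ + 2α₂ = 1.0341
CA = 1.0341 × 2.30 = 2.38 mmol/kg

CA = 2.38 mmol/kg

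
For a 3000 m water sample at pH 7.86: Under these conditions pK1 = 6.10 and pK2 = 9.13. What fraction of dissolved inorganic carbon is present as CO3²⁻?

α₂ = 0.0501

α₂ = 1 / (1 + [H⁺]/K2 + [H⁺]²/(K1K2)) = 1 / (1 + 10^+1.27 + 10^-0.49)
   = 1 / (1 + 18.621 + 0.32359) = 1/19.944 = 0.05014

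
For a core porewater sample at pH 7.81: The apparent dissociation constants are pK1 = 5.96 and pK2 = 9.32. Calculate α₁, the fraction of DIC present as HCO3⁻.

α₁ = 0.957

α₁ = 1 / (1 + [H⁺]/K1 + K2/[H⁺]) = 1 / (1 + 10^-1.85 + 10^-1.51)
   = 1 / (1 + 0.014125 + 0.030903) = 1/1.0450 = 0.9569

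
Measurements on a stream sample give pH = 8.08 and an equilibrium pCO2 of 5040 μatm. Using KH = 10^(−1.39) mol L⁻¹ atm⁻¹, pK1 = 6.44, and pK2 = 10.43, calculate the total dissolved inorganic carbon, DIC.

DIC = 9.21 mmol/L

[CO2*] = KH · pCO2 = 10^(−1.39) × 5040×10^-6 = 2.053×10^-4 mol/L
α₀ = 1/(1 + K1/[H⁺] + K1K2/[H⁺]²) = 1/(1 + 10^+1.64 + 10^-0.71) = 0.02230
DIC = [CO2*]/α₀ = 2.053×10^-4 / 0.02230 = 9.21 mmol/L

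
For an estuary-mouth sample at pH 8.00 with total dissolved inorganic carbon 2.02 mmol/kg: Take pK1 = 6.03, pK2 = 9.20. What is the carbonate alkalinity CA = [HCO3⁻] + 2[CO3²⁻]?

CA = 2.12 mmol/kg

CA = [HCO3⁻] + 2[CO3²⁻] = (α₁ + 2α₂)·DIC
At pH 8.00: [H⁺]/K1 = 10^-1.97 = 0.010715, K2/[H⁺] = 10^-1.20 = 0.063096
α₁ = 1/(1 + 0.010715 + 0.063096) = 1/1.0738 = 0.9313; α₂ = α₁·K2/[H⁺] = 0.05876
α₁ + 2α₂ = 1.0488
CA = 1.0488 × 2.02 = 2.12 mmol/kg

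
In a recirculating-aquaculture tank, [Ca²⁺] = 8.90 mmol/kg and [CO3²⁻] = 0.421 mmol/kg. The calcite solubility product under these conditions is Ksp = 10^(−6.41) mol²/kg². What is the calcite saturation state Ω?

Ksp = 10^(−6.41) = 3.890×10^-7
Ω = [Ca²⁺][CO3²⁻]/Ksp = (8.90×10^-3)(0.421×10^-3) / 3.890×10^-7 = 9.63

Ω = 9.63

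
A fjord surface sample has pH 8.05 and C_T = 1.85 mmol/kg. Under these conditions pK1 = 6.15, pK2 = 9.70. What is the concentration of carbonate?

[CO3²⁻] = 0.0400 mmol/kg

α₂ = 1 / (1 + [H⁺]/K2 + [H⁺]²/(K1K2)) = 1 / (1 + 10^+1.65 + 10^-0.25)
   = 1 / (1 + 44.668 + 0.56234) = 1/46.231 = 0.02163
[CO3²⁻] = α₂ × DIC = 0.02163 × 1.85 = 0.0400 mmol/kg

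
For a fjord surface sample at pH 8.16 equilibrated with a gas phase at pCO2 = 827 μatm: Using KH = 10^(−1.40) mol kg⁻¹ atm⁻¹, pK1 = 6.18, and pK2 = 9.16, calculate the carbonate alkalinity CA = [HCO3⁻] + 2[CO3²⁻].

CA = 3.77 mmol/kg

[CO2*] = KH · pCO2 = 10^(−1.40) × 827×10^-6 = 3.292×10^-5 mol/kg
α₀ = 1/(1 + K1/[H⁺] + K1K2/[H⁺]²) = 1/(1 + 10^+1.98 + 10^+0.98) = 0.009430
DIC = [CO2*]/α₀ = 3.292×10^-5 / 0.009430 = 3.492 mmol/kg
CA = (α₁ + 2α₂)·DIC = (0.9005 + 2×0.09005) × 3.492 = 3.77 mmol/kg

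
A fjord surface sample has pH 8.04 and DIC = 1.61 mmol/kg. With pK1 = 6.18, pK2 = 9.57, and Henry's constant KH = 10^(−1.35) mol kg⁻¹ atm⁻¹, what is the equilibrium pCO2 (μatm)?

α₀ = 1 / (1 + K1/[H⁺] + K1K2/[H⁺]²) = 1 / (1 + 10^+1.86 + 10^+0.33)
   = 1 / (1 + 72.444 + 2.1380) = 1/75.582 = 0.01323
[CO2*] = α₀ × DIC = 0.01323 × 1.61 = 0.02130 mmol/kg
pCO2 = [CO2*]/KH = 2.130×10^-5 / 4.467×10^-2 = 477 μatm

pCO2 = 477 μatm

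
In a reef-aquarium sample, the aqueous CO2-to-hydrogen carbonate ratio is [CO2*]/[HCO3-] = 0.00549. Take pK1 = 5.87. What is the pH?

pH = 8.13

From K1 = [H⁺][HCO3-]/[CO2*]:  pH = pK1 − log₁₀([CO2*]/[HCO3-])
log₁₀(0.00549) = -2.260
pH = 5.87 − (-2.260) = 8.13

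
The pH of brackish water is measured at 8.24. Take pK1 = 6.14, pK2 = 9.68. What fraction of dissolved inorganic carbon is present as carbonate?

α₂ = 1 / (1 + [H⁺]/K2 + [H⁺]²/(K1K2)) = 1 / (1 + 10^+1.44 + 10^-0.66)
   = 1 / (1 + 27.542 + 0.21878) = 1/28.761 = 0.03477

α₂ = 0.0348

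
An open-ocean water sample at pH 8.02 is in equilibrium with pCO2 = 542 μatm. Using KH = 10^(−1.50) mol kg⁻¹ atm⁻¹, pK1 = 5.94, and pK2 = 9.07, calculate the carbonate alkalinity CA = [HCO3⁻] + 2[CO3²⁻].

CA = 2.43 mmol/kg

[CO2*] = KH · pCO2 = 10^(−1.50) × 542×10^-6 = 1.714×10^-5 mol/kg
α₀ = 1/(1 + K1/[H⁺] + K1K2/[H⁺]²) = 1/(1 + 10^+2.08 + 10^+1.03) = 0.007579
DIC = [CO2*]/α₀ = 1.714×10^-5 / 0.007579 = 2.261 mmol/kg
CA = (α₁ + 2α₂)·DIC = (0.9112 + 2×0.08121) × 2.261 = 2.43 mmol/kg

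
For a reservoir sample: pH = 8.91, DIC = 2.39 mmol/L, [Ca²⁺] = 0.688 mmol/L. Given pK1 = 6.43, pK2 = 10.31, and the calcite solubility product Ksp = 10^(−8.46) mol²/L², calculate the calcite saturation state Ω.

Ω = 18.1

α₂ = 1 / (1 + [H⁺]/K2 + [H⁺]²/(K1K2)) = 1 / (1 + 10^+1.40 + 10^-1.08)
   = 1 / (1 + 25.119 + 0.083176) = 1/26.202 = 0.03816
[CO3²⁻] = α₂ × DIC = 0.03816 × 2.39 = 0.09121 mmol/L
Ksp = 10^(−8.46) = 3.467×10^-9
Ω = [Ca²⁺][CO3²⁻]/Ksp = (0.688×10^-3)(9.121×10^-5) / 3.467×10^-9 = 18.1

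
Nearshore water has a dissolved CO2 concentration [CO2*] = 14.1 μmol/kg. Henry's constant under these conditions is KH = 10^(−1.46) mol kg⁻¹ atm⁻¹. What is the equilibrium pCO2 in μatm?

KH = 10^(−1.46) = 3.467×10^-2 mol kg⁻¹ atm⁻¹
pCO2 = [CO2*]/KH = 14.1×10^-6 / 3.467×10^-2 = 4.07×10^-4 atm = 407 μatm

pCO2 = 407 μatm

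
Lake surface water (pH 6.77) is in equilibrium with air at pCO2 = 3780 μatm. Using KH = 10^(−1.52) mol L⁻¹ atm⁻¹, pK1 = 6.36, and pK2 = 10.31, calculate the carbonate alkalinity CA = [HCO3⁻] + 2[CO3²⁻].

[CO2*] = KH · pCO2 = 10^(−1.52) × 3780×10^-6 = 1.142×10^-4 mol/L
α₀ = 1/(1 + K1/[H⁺] + K1K2/[H⁺]²) = 1/(1 + 10^+0.41 + 10^-3.13) = 0.2800
DIC = [CO2*]/α₀ = 1.142×10^-4 / 0.2800 = 0.4077 mmol/L
CA = (α₁ + 2α₂)·DIC = (0.7198 + 2×0.0002076) × 0.4077 = 0.294 mmol/L

CA = 0.294 mmol/L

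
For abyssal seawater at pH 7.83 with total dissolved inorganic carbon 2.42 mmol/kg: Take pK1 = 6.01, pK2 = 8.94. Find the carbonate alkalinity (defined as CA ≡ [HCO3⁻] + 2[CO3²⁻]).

CA = 2.56 mmol/kg

CA = [HCO3⁻] + 2[CO3²⁻] = (α₁ + 2α₂)·DIC
At pH 7.83: [H⁺]/K1 = 10^-1.82 = 0.015136, K2/[H⁺] = 10^-1.11 = 0.077625
α₁ = 1/(1 + 0.015136 + 0.077625) = 1/1.0928 = 0.9151; α₂ = α₁·K2/[H⁺] = 0.07104
α₁ + 2α₂ = 1.0572
CA = 1.0572 × 2.42 = 2.56 mmol/kg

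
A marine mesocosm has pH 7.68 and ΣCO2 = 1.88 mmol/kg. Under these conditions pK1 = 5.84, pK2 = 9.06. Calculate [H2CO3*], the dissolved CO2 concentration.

[CO2*] = 0.0257 mmol/kg

α₀ = 1 / (1 + K1/[H⁺] + K1K2/[H⁺]²) = 1 / (1 + 10^+1.84 + 10^+0.46)
   = 1 / (1 + 69.183 + 2.8840) = 1/73.067 = 0.01369
[CO2*] = α₀ × DIC = 0.01369 × 1.88 = 0.0257 mmol/kg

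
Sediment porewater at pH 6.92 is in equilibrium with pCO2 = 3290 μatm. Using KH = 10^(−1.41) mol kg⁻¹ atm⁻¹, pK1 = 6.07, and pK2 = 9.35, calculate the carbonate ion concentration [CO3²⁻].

[CO2*] = KH · pCO2 = 10^(−1.41) × 3290×10^-6 = 1.280×10^-4 mol/kg
α₀ = 1/(1 + K1/[H⁺] + K1K2/[H⁺]²) = 1/(1 + 10^+0.85 + 10^-1.58) = 0.1234
DIC = [CO2*]/α₀ = 1.280×10^-4 / 0.1234 = 1.038 mmol/kg
[CO3²⁻] = α₂·DIC; α₂ = 0.003245, so [CO3²⁻] = 0.003245 × 1.038 = 0.00337 mmol/kg = 3.37 μmol/kg

[CO3²⁻] = 3.37 μmol/kg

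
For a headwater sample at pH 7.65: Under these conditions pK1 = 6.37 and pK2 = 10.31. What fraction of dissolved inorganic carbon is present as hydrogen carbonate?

α₁ = 0.948

α₁ = 1 / (1 + [H⁺]/K1 + K2/[H⁺]) = 1 / (1 + 10^-1.28 + 10^-2.66)
   = 1 / (1 + 0.052481 + 0.0021878) = 1/1.0547 = 0.9482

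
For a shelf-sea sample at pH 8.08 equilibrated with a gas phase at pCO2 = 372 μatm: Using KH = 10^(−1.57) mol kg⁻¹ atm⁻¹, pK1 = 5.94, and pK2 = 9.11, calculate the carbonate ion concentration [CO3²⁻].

[CO3²⁻] = 0.129 mmol/kg

[CO2*] = KH · pCO2 = 10^(−1.57) × 372×10^-6 = 1.001×10^-5 mol/kg
α₀ = 1/(1 + K1/[H⁺] + K1K2/[H⁺]²) = 1/(1 + 10^+2.14 + 10^+1.11) = 0.006582
DIC = [CO2*]/α₀ = 1.001×10^-5 / 0.006582 = 1.521 mmol/kg
[CO3²⁻] = α₂·DIC; α₂ = 0.08480, so [CO3²⁻] = 0.08480 × 1.521 = 0.129 mmol/kg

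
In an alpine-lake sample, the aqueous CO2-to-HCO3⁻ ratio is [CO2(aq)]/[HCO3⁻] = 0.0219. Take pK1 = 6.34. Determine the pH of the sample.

From K1 = [H⁺][HCO3⁻]/[CO2(aq)]:  pH = pK1 − log₁₀([CO2(aq)]/[HCO3⁻])
log₁₀(0.0219) = -1.660
pH = 6.34 − (-1.660) = 8.00

pH = 8.00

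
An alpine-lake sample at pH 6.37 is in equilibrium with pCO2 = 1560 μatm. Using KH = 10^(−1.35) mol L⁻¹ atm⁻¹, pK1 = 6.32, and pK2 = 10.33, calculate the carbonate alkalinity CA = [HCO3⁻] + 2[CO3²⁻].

CA = 0.0782 mmol/L

[CO2*] = KH · pCO2 = 10^(−1.35) × 1560×10^-6 = 6.968×10^-5 mol/L
α₀ = 1/(1 + K1/[H⁺] + K1K2/[H⁺]²) = 1/(1 + 10^+0.05 + 10^-3.91) = 0.4712
DIC = [CO2*]/α₀ = 6.968×10^-5 / 0.4712 = 0.1479 mmol/L
CA = (α₁ + 2α₂)·DIC = (0.5287 + 2×5.797×10^-5) × 0.1479 = 0.0782 mmol/L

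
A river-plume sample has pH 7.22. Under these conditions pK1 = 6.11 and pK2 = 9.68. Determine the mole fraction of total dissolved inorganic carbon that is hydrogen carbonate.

α₁ = 1 / (1 + [H⁺]/K1 + K2/[H⁺]) = 1 / (1 + 10^-1.11 + 10^-2.46)
   = 1 / (1 + 0.077625 + 0.0034674) = 1/1.0811 = 0.9250

α₁ = 0.925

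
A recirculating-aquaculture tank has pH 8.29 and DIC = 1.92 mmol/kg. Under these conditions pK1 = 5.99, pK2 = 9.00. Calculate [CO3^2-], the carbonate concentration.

[CO3²⁻] = 0.312 mmol/kg

α₂ = 1 / (1 + [H⁺]/K2 + [H⁺]²/(K1K2)) = 1 / (1 + 10^+0.71 + 10^-1.59)
   = 1 / (1 + 5.1286 + 0.025704) = 1/6.1543 = 0.1625
[CO3²⁻] = α₂ × DIC = 0.1625 × 1.92 = 0.312 mmol/kg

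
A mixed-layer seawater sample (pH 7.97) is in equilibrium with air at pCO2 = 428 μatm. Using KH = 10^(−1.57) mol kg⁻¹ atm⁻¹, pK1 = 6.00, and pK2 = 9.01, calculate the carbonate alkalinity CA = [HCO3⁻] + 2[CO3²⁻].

CA = 1.27 mmol/kg

[CO2*] = KH · pCO2 = 10^(−1.57) × 428×10^-6 = 1.152×10^-5 mol/kg
α₀ = 1/(1 + K1/[H⁺] + K1K2/[H⁺]²) = 1/(1 + 10^+1.97 + 10^+0.93) = 0.009724
DIC = [CO2*]/α₀ = 1.152×10^-5 / 0.009724 = 1.185 mmol/kg
CA = (α₁ + 2α₂)·DIC = (0.9075 + 2×0.08277) × 1.185 = 1.27 mmol/kg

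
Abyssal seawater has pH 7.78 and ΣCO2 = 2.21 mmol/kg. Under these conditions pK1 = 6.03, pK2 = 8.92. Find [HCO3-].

α₁ = 1 / (1 + [H⁺]/K1 + K2/[H⁺]) = 1 / (1 + 10^-1.75 + 10^-1.14)
   = 1 / (1 + 0.017783 + 0.072444) = 1/1.0902 = 0.9172
[HCO3⁻] = α₁ × DIC = 0.9172 × 2.21 = 2.03 mmol/kg

[HCO3⁻] = 2.03 mmol/kg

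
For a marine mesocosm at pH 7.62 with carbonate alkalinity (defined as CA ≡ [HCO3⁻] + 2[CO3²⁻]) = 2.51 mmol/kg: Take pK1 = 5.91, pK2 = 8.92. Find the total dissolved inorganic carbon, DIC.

DIC = 2.44 mmol/kg

CA = [HCO3⁻] + 2[CO3²⁻] = (α₁ + 2α₂)·DIC
At pH 7.62: [H⁺]/K1 = 10^-1.71 = 0.019498, K2/[H⁺] = 10^-1.30 = 0.050119
α₁ = 1/(1 + 0.019498 + 0.050119) = 1/1.0696 = 0.9349; α₂ = α₁·K2/[H⁺] = 0.04686
α₁ + 2α₂ = 1.0286
DIC = CA / (α₁ + 2α₂) = 2.51 / 1.0286 = 2.44 mmol/kg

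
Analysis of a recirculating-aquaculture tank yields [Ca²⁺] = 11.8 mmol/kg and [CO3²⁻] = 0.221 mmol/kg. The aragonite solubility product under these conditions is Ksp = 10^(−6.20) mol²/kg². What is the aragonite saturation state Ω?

Ksp = 10^(−6.20) = 6.310×10^-7
Ω = [Ca²⁺][CO3²⁻]/Ksp = (11.8×10^-3)(0.221×10^-3) / 6.310×10^-7 = 4.13

Ω = 4.13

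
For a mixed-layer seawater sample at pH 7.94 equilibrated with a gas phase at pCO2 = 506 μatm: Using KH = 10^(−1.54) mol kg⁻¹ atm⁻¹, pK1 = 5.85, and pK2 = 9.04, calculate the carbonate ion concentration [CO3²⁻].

[CO3²⁻] = 0.143 mmol/kg

[CO2*] = KH · pCO2 = 10^(−1.54) × 506×10^-6 = 1.459×10^-5 mol/kg
α₀ = 1/(1 + K1/[H⁺] + K1K2/[H⁺]²) = 1/(1 + 10^+2.09 + 10^+0.99) = 0.007474
DIC = [CO2*]/α₀ = 1.459×10^-5 / 0.007474 = 1.953 mmol/kg
[CO3²⁻] = α₂·DIC; α₂ = 0.07304, so [CO3²⁻] = 0.07304 × 1.953 = 0.143 mmol/kg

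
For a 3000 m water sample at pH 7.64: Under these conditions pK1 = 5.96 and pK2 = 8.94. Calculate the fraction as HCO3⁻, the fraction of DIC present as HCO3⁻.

α₁ = 0.934

α₁ = 1 / (1 + [H⁺]/K1 + K2/[H⁺]) = 1 / (1 + 10^-1.68 + 10^-1.30)
   = 1 / (1 + 0.020893 + 0.050119) = 1/1.0710 = 0.9337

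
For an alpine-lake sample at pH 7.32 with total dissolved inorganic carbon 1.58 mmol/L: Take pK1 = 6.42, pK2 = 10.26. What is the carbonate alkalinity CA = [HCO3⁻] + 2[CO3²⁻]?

CA = [HCO3⁻] + 2[CO3²⁻] = (α₁ + 2α₂)·DIC
At pH 7.32: [H⁺]/K1 = 10^-0.90 = 0.12589, K2/[H⁺] = 10^-2.94 = 0.0011482
α₁ = 1/(1 + 0.12589 + 0.0011482) = 1/1.1270 = 0.8873; α₂ = α₁·K2/[H⁺] = 0.001019
α₁ + 2α₂ = 0.8893
CA = 0.8893 × 1.58 = 1.41 mmol/L

CA = 1.41 mmol/L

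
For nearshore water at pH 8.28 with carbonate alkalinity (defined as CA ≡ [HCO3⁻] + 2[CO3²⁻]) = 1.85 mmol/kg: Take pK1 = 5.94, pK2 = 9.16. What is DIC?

DIC = 1.66 mmol/kg

CA = [HCO3⁻] + 2[CO3²⁻] = (α₁ + 2α₂)·DIC
At pH 8.28: [H⁺]/K1 = 10^-2.34 = 0.0045709, K2/[H⁺] = 10^-0.88 = 0.13183
α₁ = 1/(1 + 0.0045709 + 0.13183) = 1/1.1364 = 0.8800; α₂ = α₁·K2/[H⁺] = 0.1160
α₁ + 2α₂ = 1.1120
DIC = CA / (α₁ + 2α₂) = 1.85 / 1.1120 = 1.66 mmol/kg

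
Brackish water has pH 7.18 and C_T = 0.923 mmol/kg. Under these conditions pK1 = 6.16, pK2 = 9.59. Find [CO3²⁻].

[CO3²⁻] = 3.27 μmol/kg

α₂ = 1 / (1 + [H⁺]/K2 + [H⁺]²/(K1K2)) = 1 / (1 + 10^+2.41 + 10^+1.39)
   = 1 / (1 + 257.04 + 24.547) = 1/282.59 = 0.003539
[CO3²⁻] = α₂ × DIC = 0.003539 × 0.923 = 0.00327 mmol/kg = 3.27 μmol/kg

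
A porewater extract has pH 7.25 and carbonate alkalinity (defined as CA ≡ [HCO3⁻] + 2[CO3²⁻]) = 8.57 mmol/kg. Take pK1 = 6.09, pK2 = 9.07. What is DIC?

CA = [HCO3⁻] + 2[CO3²⁻] = (α₁ + 2α₂)·DIC
At pH 7.25: [H⁺]/K1 = 10^-1.16 = 0.069183, K2/[H⁺] = 10^-1.82 = 0.015136
α₁ = 1/(1 + 0.069183 + 0.015136) = 1/1.0843 = 0.9222; α₂ = α₁·K2/[H⁺] = 0.01396
α₁ + 2α₂ = 0.9502
DIC = CA / (α₁ + 2α₂) = 8.57 / 0.9502 = 9.02 mmol/kg

DIC = 9.02 mmol/kg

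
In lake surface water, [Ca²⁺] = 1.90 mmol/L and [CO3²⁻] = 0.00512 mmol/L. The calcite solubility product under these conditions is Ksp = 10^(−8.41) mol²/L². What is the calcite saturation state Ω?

Ksp = 10^(−8.41) = 3.890×10^-9
Ω = [Ca²⁺][CO3²⁻]/Ksp = (1.90×10^-3)(0.00512×10^-3) / 3.890×10^-9 = 2.50

Ω = 2.50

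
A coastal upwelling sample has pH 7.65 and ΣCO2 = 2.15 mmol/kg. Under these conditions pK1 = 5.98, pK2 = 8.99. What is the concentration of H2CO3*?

α₀ = 1 / (1 + K1/[H⁺] + K1K2/[H⁺]²) = 1 / (1 + 10^+1.67 + 10^+0.33)
   = 1 / (1 + 46.774 + 2.1380) = 1/49.911 = 0.02004
[CO2*] = α₀ × DIC = 0.02004 × 2.15 = 0.0431 mmol/kg

[CO2*] = 0.0431 mmol/kg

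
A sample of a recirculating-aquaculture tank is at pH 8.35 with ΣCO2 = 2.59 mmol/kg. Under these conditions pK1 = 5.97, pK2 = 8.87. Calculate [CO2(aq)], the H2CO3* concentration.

α₀ = 1 / (1 + K1/[H⁺] + K1K2/[H⁺]²) = 1 / (1 + 10^+2.38 + 10^+1.86)
   = 1 / (1 + 239.88 + 72.444) = 1/313.33 = 0.003192
[CO2*] = α₀ × DIC = 0.003192 × 2.59 = 0.00827 mmol/kg = 8.27 μmol/kg

[CO2*] = 8.27 μmol/kg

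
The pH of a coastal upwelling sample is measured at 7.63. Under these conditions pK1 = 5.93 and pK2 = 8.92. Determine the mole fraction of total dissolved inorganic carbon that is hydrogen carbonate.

α₁ = 1 / (1 + [H⁺]/K1 + K2/[H⁺]) = 1 / (1 + 10^-1.70 + 10^-1.29)
   = 1 / (1 + 0.019953 + 0.051286) = 1/1.0712 = 0.9335

α₁ = 0.933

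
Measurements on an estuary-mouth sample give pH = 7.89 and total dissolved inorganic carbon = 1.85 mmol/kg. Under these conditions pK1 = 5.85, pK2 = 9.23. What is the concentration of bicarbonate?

α₁ = 1 / (1 + [H⁺]/K1 + K2/[H⁺]) = 1 / (1 + 10^-2.04 + 10^-1.34)
   = 1 / (1 + 0.0091201 + 0.045709) = 1/1.0548 = 0.9480
[HCO3⁻] = α₁ × DIC = 0.9480 × 1.85 = 1.75 mmol/kg

[HCO3⁻] = 1.75 mmol/kg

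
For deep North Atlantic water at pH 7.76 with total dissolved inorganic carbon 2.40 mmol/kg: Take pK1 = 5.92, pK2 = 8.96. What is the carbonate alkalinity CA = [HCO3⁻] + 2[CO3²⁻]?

CA = 2.51 mmol/kg

CA = [HCO3⁻] + 2[CO3²⁻] = (α₁ + 2α₂)·DIC
At pH 7.76: [H⁺]/K1 = 10^-1.84 = 0.014454, K2/[H⁺] = 10^-1.20 = 0.063096
α₁ = 1/(1 + 0.014454 + 0.063096) = 1/1.0776 = 0.9280; α₂ = α₁·K2/[H⁺] = 0.05855
α₁ + 2α₂ = 1.0451
CA = 1.0451 × 2.40 = 2.51 mmol/kg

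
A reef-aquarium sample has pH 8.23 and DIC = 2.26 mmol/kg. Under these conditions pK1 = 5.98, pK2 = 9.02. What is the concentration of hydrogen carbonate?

α₁ = 1 / (1 + [H⁺]/K1 + K2/[H⁺]) = 1 / (1 + 10^-2.25 + 10^-0.79)
   = 1 / (1 + 0.0056234 + 0.16218) = 1/1.1678 = 0.8563
[HCO3⁻] = α₁ × DIC = 0.8563 × 2.26 = 1.94 mmol/kg

[HCO3⁻] = 1.94 mmol/kg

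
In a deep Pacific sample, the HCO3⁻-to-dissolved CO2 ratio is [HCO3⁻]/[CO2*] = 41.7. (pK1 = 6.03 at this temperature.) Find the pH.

pH = 7.65

From K1 = [H⁺][HCO3⁻]/[CO2*]:  pH = pK1 + log₁₀([HCO3⁻]/[CO2*])
log₁₀(41.7) = +1.620
pH = 6.03 + (+1.620) = 7.65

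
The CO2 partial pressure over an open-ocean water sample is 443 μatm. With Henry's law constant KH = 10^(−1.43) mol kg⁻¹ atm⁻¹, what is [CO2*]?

[CO2*] = 16.5 μmol/kg

KH = 10^(−1.43) = 3.715×10^-2 mol kg⁻¹ atm⁻¹
[CO2*] = KH · pCO2 = 3.715×10^-2 × 443×10^-6 atm = 1.65×10^-5 mol/kg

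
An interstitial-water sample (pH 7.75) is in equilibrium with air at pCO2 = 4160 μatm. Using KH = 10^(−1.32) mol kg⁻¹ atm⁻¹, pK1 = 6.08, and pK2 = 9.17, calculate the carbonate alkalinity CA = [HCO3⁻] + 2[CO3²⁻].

CA = 10.0 mmol/kg

[CO2*] = KH · pCO2 = 10^(−1.32) × 4160×10^-6 = 1.991×10^-4 mol/kg
α₀ = 1/(1 + K1/[H⁺] + K1K2/[H⁺]²) = 1/(1 + 10^+1.67 + 10^+0.25) = 0.02018
DIC = [CO2*]/α₀ = 1.991×10^-4 / 0.02018 = 9.866 mmol/kg
CA = (α₁ + 2α₂)·DIC = (0.9439 + 2×0.03589) × 9.866 = 10.0 mmol/kg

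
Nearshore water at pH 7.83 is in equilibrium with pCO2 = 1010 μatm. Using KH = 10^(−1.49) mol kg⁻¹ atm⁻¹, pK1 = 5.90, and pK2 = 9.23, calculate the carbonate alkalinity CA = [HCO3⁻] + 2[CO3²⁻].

CA = 3.00 mmol/kg

[CO2*] = KH · pCO2 = 10^(−1.49) × 1010×10^-6 = 3.268×10^-5 mol/kg
α₀ = 1/(1 + K1/[H⁺] + K1K2/[H⁺]²) = 1/(1 + 10^+1.93 + 10^+0.53) = 0.01117
DIC = [CO2*]/α₀ = 3.268×10^-5 / 0.01117 = 2.925 mmol/kg
CA = (α₁ + 2α₂)·DIC = (0.9510 + 2×0.03786) × 2.925 = 3.00 mmol/kg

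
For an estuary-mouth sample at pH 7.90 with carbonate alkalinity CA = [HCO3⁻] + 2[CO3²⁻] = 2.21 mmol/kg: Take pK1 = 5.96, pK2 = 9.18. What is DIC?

CA = [HCO3⁻] + 2[CO3²⁻] = (α₁ + 2α₂)·DIC
At pH 7.90: [H⁺]/K1 = 10^-1.94 = 0.011482, K2/[H⁺] = 10^-1.28 = 0.052481
α₁ = 1/(1 + 0.011482 + 0.052481) = 1/1.0640 = 0.9399; α₂ = α₁·K2/[H⁺] = 0.04933
α₁ + 2α₂ = 1.0385
DIC = CA / (α₁ + 2α₂) = 2.21 / 1.0385 = 2.13 mmol/kg

DIC = 2.13 mmol/kg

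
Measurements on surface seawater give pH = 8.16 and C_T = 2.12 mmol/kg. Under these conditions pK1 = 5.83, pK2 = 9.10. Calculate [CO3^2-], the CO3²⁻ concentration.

α₂ = 1 / (1 + [H⁺]/K2 + [H⁺]²/(K1K2)) = 1 / (1 + 10^+0.94 + 10^-1.39)
   = 1 / (1 + 8.7096 + 0.040738) = 1/9.7504 = 0.1026
[CO3²⁻] = α₂ × DIC = 0.1026 × 2.12 = 0.217 mmol/kg

[CO3²⁻] = 0.217 mmol/kg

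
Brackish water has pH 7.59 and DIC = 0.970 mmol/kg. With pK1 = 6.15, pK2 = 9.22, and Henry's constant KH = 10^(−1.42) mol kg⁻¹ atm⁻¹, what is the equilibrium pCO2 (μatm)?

pCO2 = 874 μatm

α₀ = 1 / (1 + K1/[H⁺] + K1K2/[H⁺]²) = 1 / (1 + 10^+1.44 + 10^-0.19)
   = 1 / (1 + 27.542 + 0.64565) = 1/29.188 = 0.03426
[CO2*] = α₀ × DIC = 0.03426 × 0.970 = 0.03323 mmol/kg
pCO2 = [CO2*]/KH = 3.323×10^-5 / 3.802×10^-2 = 874 μatm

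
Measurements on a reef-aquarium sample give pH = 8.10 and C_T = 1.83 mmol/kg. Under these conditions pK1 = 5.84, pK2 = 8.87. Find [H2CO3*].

[CO2*] = 8.56 μmol/kg

α₀ = 1 / (1 + K1/[H⁺] + K1K2/[H⁺]²) = 1 / (1 + 10^+2.26 + 10^+1.49)
   = 1 / (1 + 181.97 + 30.903) = 1/213.87 = 0.004676
[CO2*] = α₀ × DIC = 0.004676 × 1.83 = 0.00856 mmol/kg = 8.56 μmol/kg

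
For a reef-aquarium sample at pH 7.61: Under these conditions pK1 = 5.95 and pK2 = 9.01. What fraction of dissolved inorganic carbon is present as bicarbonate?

α₁ = 1 / (1 + [H⁺]/K1 + K2/[H⁺]) = 1 / (1 + 10^-1.66 + 10^-1.40)
   = 1 / (1 + 0.021878 + 0.039811) = 1/1.0617 = 0.9419

α₁ = 0.942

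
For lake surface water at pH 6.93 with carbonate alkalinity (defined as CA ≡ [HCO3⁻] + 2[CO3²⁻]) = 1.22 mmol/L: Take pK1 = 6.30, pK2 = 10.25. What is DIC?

CA = [HCO3⁻] + 2[CO3²⁻] = (α₁ + 2α₂)·DIC
At pH 6.93: [H⁺]/K1 = 10^-0.63 = 0.23442, K2/[H⁺] = 10^-3.32 = 0.00047863
α₁ = 1/(1 + 0.23442 + 0.00047863) = 1/1.2349 = 0.8098; α₂ = α₁·K2/[H⁺] = 0.0003876
α₁ + 2α₂ = 0.8106
DIC = CA / (α₁ + 2α₂) = 1.22 / 0.8106 = 1.51 mmol/L

DIC = 1.51 mmol/L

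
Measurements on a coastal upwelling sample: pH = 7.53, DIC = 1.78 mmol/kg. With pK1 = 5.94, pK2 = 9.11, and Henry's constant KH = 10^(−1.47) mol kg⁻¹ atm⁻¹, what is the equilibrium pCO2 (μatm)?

pCO2 = 1280 μatm

α₀ = 1 / (1 + K1/[H⁺] + K1K2/[H⁺]²) = 1 / (1 + 10^+1.59 + 10^+0.01)
   = 1 / (1 + 38.905 + 1.0233) = 1/40.928 = 0.02443
[CO2*] = α₀ × DIC = 0.02443 × 1.78 = 0.04349 mmol/kg
pCO2 = [CO2*]/KH = 4.349×10^-5 / 3.388×10^-2 = 1280 μatm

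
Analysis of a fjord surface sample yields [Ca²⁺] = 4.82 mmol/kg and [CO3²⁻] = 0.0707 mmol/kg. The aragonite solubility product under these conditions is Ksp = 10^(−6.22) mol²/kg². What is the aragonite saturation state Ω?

Ksp = 10^(−6.22) = 6.026×10^-7
Ω = [Ca²⁺][CO3²⁻]/Ksp = (4.82×10^-3)(0.0707×10^-3) / 6.026×10^-7 = 0.566

Ω = 0.566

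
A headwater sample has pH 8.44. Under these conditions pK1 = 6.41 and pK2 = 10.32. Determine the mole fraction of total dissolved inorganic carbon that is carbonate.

α₂ = 0.0129

α₂ = 1 / (1 + [H⁺]/K2 + [H⁺]²/(K1K2)) = 1 / (1 + 10^+1.88 + 10^-0.15)
   = 1 / (1 + 75.858 + 0.70795) = 1/77.566 = 0.01289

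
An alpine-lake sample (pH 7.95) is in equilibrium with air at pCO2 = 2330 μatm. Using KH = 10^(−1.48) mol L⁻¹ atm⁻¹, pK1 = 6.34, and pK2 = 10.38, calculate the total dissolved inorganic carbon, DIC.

[CO2*] = KH · pCO2 = 10^(−1.48) × 2330×10^-6 = 7.715×10^-5 mol/L
α₀ = 1/(1 + K1/[H⁺] + K1K2/[H⁺]²) = 1/(1 + 10^+1.61 + 10^-0.82) = 0.02387
DIC = [CO2*]/α₀ = 7.715×10^-5 / 0.02387 = 3.23 mmol/L

DIC = 3.23 mmol/L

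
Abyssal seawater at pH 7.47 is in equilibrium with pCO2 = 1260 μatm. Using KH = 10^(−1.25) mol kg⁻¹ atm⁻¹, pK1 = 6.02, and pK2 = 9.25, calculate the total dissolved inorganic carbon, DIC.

DIC = 2.10 mmol/kg

[CO2*] = KH · pCO2 = 10^(−1.25) × 1260×10^-6 = 7.086×10^-5 mol/kg
α₀ = 1/(1 + K1/[H⁺] + K1K2/[H⁺]²) = 1/(1 + 10^+1.45 + 10^-0.33) = 0.03373
DIC = [CO2*]/α₀ = 7.086×10^-5 / 0.03373 = 2.10 mmol/kg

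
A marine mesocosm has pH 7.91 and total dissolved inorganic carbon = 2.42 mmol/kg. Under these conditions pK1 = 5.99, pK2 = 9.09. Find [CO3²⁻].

α₂ = 1 / (1 + [H⁺]/K2 + [H⁺]²/(K1K2)) = 1 / (1 + 10^+1.18 + 10^-0.74)
   = 1 / (1 + 15.136 + 0.18197) = 1/16.318 = 0.06128
[CO3²⁻] = α₂ × DIC = 0.06128 × 2.42 = 0.148 mmol/kg

[CO3²⁻] = 0.148 mmol/kg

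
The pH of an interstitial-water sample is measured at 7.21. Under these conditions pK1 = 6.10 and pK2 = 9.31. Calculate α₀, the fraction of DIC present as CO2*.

α₀ = 1 / (1 + K1/[H⁺] + K1K2/[H⁺]²) = 1 / (1 + 10^+1.11 + 10^-0.99)
   = 1 / (1 + 12.882 + 0.10233) = 1/13.985 = 0.07151

α₀ = 0.0715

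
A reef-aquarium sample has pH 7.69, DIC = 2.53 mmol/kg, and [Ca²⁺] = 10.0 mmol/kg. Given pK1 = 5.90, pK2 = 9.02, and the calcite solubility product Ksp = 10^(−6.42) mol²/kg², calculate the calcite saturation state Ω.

α₂ = 1 / (1 + [H⁺]/K2 + [H⁺]²/(K1K2)) = 1 / (1 + 10^+1.33 + 10^-0.46)
   = 1 / (1 + 21.380 + 0.34674) = 1/22.726 = 0.04400
[CO3²⁻] = α₂ × DIC = 0.04400 × 2.53 = 0.1113 mmol/kg
Ksp = 10^(−6.42) = 3.802×10^-7
Ω = [Ca²⁺][CO3²⁻]/Ksp = (10.0×10^-3)(1.113×10^-4) / 3.802×10^-7 = 2.93

Ω = 2.93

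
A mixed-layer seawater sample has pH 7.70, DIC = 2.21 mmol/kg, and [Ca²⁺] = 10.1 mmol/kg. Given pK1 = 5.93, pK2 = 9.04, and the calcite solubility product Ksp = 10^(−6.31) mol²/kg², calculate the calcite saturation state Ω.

α₂ = 1 / (1 + [H⁺]/K2 + [H⁺]²/(K1K2)) = 1 / (1 + 10^+1.34 + 10^-0.43)
   = 1 / (1 + 21.878 + 0.37154) = 1/23.249 = 0.04301
[CO3²⁻] = α₂ × DIC = 0.04301 × 2.21 = 0.09506 mmol/kg
Ksp = 10^(−6.31) = 4.898×10^-7
Ω = [Ca²⁺][CO3²⁻]/Ksp = (10.1×10^-3)(9.506×10^-5) / 4.898×10^-7 = 1.96

Ω = 1.96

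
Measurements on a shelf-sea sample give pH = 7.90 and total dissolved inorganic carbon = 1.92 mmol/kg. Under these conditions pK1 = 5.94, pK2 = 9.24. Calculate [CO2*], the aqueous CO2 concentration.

[CO2*] = 19.9 μmol/kg

α₀ = 1 / (1 + K1/[H⁺] + K1K2/[H⁺]²) = 1 / (1 + 10^+1.96 + 10^+0.62)
   = 1 / (1 + 91.201 + 4.1687) = 1/96.370 = 0.01038
[CO2*] = α₀ × DIC = 0.01038 × 1.92 = 0.0199 mmol/kg = 19.9 μmol/kg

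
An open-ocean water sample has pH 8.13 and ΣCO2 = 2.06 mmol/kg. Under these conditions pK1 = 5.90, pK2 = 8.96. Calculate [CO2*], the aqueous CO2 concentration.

[CO2*] = 10.5 μmol/kg

α₀ = 1 / (1 + K1/[H⁺] + K1K2/[H⁺]²) = 1 / (1 + 10^+2.23 + 10^+1.40)
   = 1 / (1 + 169.82 + 25.119) = 1/195.94 = 0.005104
[CO2*] = α₀ × DIC = 0.005104 × 2.06 = 0.0105 mmol/kg = 10.5 μmol/kg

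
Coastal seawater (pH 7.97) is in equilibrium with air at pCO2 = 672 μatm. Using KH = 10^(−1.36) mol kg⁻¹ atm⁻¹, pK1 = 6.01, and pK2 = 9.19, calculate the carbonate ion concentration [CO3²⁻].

[CO2*] = KH · pCO2 = 10^(−1.36) × 672×10^-6 = 2.933×10^-5 mol/kg
α₀ = 1/(1 + K1/[H⁺] + K1K2/[H⁺]²) = 1/(1 + 10^+1.96 + 10^+0.74) = 0.01024
DIC = [CO2*]/α₀ = 2.933×10^-5 / 0.01024 = 2.866 mmol/kg
[CO3²⁻] = α₂·DIC; α₂ = 0.05625, so [CO3²⁻] = 0.05625 × 2.866 = 0.161 mmol/kg

[CO3²⁻] = 0.161 mmol/kg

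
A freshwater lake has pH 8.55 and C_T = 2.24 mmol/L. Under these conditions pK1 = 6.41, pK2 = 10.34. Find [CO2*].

[CO2*] = 15.9 μmol/L

α₀ = 1 / (1 + K1/[H⁺] + K1K2/[H⁺]²) = 1 / (1 + 10^+2.14 + 10^+0.35)
   = 1 / (1 + 138.04 + 2.2387) = 1/141.28 = 0.007078
[CO2*] = α₀ × DIC = 0.007078 × 2.24 = 0.0159 mmol/L = 15.9 μmol/L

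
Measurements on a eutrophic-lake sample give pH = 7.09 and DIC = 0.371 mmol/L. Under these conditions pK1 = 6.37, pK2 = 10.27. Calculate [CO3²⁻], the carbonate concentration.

α₂ = 1 / (1 + [H⁺]/K2 + [H⁺]²/(K1K2)) = 1 / (1 + 10^+3.18 + 10^+2.46)
   = 1 / (1 + 1513.6 + 288.40) = 1/1803.0 = 0.0005546
[CO3²⁻] = α₂ × DIC = 0.0005546 × 0.371 = 0.000206 mmol/L = 0.206 μmol/L

[CO3²⁻] = 0.206 μmol/L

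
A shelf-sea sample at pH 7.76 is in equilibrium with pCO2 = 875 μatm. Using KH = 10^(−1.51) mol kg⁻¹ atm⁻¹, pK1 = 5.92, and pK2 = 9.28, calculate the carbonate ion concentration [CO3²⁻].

[CO2*] = KH · pCO2 = 10^(−1.51) × 875×10^-6 = 2.704×10^-5 mol/kg
α₀ = 1/(1 + K1/[H⁺] + K1K2/[H⁺]²) = 1/(1 + 10^+1.84 + 10^+0.32) = 0.01384
DIC = [CO2*]/α₀ = 2.704×10^-5 / 0.01384 = 1.954 mmol/kg
[CO3²⁻] = α₂·DIC; α₂ = 0.02891, so [CO3²⁻] = 0.02891 × 1.954 = 0.0565 mmol/kg

[CO3²⁻] = 0.0565 mmol/kg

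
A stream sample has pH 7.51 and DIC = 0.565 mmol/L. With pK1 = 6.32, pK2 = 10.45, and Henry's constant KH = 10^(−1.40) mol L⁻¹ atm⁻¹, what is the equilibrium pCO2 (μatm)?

pCO2 = 860 μatm

α₀ = 1 / (1 + K1/[H⁺] + K1K2/[H⁺]²) = 1 / (1 + 10^+1.19 + 10^-1.75)
   = 1 / (1 + 15.488 + 0.017783) = 1/16.506 = 0.06058
[CO2*] = α₀ × DIC = 0.06058 × 0.565 = 0.03423 mmol/L
pCO2 = [CO2*]/KH = 3.423×10^-5 / 3.981×10^-2 = 860 μatm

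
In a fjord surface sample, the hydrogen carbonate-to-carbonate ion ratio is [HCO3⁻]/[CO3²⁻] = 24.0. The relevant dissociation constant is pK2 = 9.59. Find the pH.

pH = 8.21

From K2 = [H⁺][CO3²⁻]/[HCO3⁻]:  pH = pK2 − log₁₀([HCO3⁻]/[CO3²⁻])
log₁₀(24.0) = +1.380
pH = 9.59 − (+1.380) = 8.21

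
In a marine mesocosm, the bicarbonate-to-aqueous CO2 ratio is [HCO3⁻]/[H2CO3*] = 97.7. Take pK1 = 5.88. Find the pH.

From K1 = [H⁺][HCO3⁻]/[H2CO3*]:  pH = pK1 + log₁₀([HCO3⁻]/[H2CO3*])
log₁₀(97.7) = +1.990
pH = 5.88 + (+1.990) = 7.87

pH = 7.87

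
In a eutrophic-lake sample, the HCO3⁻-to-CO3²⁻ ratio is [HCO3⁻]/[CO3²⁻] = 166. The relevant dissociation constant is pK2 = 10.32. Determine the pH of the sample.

From K2 = [H⁺][CO3²⁻]/[HCO3⁻]:  pH = pK2 − log₁₀([HCO3⁻]/[CO3²⁻])
log₁₀(166) = +2.220
pH = 10.32 − (+2.220) = 8.10

pH = 8.10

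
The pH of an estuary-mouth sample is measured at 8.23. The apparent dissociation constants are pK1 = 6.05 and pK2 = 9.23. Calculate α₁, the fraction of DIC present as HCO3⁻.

α₁ = 0.904

α₁ = 1 / (1 + [H⁺]/K1 + K2/[H⁺]) = 1 / (1 + 10^-2.18 + 10^-1.00)
   = 1 / (1 + 0.0066069 + 0.10000) = 1/1.1066 = 0.9037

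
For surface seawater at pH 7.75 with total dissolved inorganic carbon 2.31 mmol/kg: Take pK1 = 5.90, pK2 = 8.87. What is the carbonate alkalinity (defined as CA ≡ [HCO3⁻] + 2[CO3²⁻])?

CA = 2.44 mmol/kg

CA = [HCO3⁻] + 2[CO3²⁻] = (α₁ + 2α₂)·DIC
At pH 7.75: [H⁺]/K1 = 10^-1.85 = 0.014125, K2/[H⁺] = 10^-1.12 = 0.075858
α₁ = 1/(1 + 0.014125 + 0.075858) = 1/1.0900 = 0.9174; α₂ = α₁·K2/[H⁺] = 0.06960
α₁ + 2α₂ = 1.0566
CA = 1.0566 × 2.31 = 2.44 mmol/kg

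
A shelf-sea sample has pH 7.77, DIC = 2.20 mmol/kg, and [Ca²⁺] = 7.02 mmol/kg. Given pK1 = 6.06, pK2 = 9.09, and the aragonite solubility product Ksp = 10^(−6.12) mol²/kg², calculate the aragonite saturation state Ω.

Ω = 0.913

α₂ = 1 / (1 + [H⁺]/K2 + [H⁺]²/(K1K2)) = 1 / (1 + 10^+1.32 + 10^-0.39)
   = 1 / (1 + 20.893 + 0.40738) = 1/22.300 = 0.04484
[CO3²⁻] = α₂ × DIC = 0.04484 × 2.20 = 0.09865 mmol/kg
Ksp = 10^(−6.12) = 7.586×10^-7
Ω = [Ca²⁺][CO3²⁻]/Ksp = (7.02×10^-3)(9.865×10^-5) / 7.586×10^-7 = 0.913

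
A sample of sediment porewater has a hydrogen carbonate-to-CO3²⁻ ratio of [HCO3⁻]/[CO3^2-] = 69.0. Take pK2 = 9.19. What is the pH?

pH = 7.35

From K2 = [H⁺][CO3^2-]/[HCO3⁻]:  pH = pK2 − log₁₀([HCO3⁻]/[CO3^2-])
log₁₀(69.0) = +1.839
pH = 9.19 − (+1.839) = 7.35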